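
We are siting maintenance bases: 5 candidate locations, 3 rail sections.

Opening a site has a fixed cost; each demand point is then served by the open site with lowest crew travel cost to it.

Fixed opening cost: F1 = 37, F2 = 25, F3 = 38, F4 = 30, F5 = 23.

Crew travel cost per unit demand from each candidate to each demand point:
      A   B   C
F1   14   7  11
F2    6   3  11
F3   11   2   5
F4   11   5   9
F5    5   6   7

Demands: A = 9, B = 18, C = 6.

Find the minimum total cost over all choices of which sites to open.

172

Open {F3, F5}: assign each demand point to its cheapest open site.
  A→F5 9×5=45, B→F3 18×2=36, C→F3 6×5=30
  crew travel cost 111, fixed 61 → total 172.
Compare {F2, F3}: crew travel cost 120 + fixed 63 = 183.
Compare {F2, F5}: crew travel cost 141 + fixed 48 = 189.
Compare {F2, F3, F5}: crew travel cost 111 + fixed 86 = 197.
All other subsets cost ≥ 183. Minimum total cost: 172.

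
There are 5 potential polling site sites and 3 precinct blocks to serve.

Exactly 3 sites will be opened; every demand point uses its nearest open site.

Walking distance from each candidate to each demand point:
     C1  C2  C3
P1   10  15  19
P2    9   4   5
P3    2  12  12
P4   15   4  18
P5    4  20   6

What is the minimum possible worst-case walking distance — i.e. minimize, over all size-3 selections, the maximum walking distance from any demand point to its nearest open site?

Open {P1, P2, P3}.
  Farthest demand point is C3 at walking distance 5 (to P2); all others are ≤ 5.
With {P1, P2, P5} the worst case is 5.
With {P2, P3, P4} the worst case is 5.
No size-3 selection achieves below 5.

5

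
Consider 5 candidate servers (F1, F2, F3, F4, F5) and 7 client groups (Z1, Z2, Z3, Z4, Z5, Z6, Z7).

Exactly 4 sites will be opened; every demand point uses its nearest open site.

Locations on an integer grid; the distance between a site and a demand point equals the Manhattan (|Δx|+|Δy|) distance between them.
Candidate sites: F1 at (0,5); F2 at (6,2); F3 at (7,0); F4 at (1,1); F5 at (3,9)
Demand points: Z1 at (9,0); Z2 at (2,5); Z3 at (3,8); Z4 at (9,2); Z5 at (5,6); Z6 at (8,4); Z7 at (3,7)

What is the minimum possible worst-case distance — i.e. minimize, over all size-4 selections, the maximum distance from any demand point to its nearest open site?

Open {F1, F2, F3, F5}.
  Farthest demand point is Z5 at distance 5 (to F2); all others are ≤ 5.
With {F1, F2, F4, F5} the worst case is 5.
With {F1, F3, F4, F5} the worst case is 5.
No size-4 selection achieves below 5.

5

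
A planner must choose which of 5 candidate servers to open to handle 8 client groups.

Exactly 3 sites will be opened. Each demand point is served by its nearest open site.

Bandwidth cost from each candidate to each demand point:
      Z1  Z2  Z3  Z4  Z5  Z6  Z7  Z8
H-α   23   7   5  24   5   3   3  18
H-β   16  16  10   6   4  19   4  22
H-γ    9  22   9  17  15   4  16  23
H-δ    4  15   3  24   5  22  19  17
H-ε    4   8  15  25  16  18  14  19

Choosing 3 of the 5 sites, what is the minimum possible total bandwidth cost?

47

Open {H-α, H-β, H-δ}.
  Z1→H-δ 4, Z2→H-α 7, Z3→H-δ 3, Z4→H-β 6, Z5→H-β 4, Z6→H-α 3, Z7→H-α 3, Z8→H-δ 17  ⇒ total 47.
Compare {H-α, H-β, H-ε}: total 50.
Compare {H-α, H-β, H-γ}: total 55.
No size-3 selection does better; minimum is 47.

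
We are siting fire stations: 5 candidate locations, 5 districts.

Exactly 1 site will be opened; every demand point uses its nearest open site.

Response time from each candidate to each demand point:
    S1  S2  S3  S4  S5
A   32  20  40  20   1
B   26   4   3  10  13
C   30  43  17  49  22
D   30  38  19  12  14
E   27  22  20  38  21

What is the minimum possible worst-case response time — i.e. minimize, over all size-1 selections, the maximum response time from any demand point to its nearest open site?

26

Open {B}.
  Farthest demand point is S1 at response time 26 (to B); all others are ≤ 26.
With {D} the worst case is 38.
With {E} the worst case is 38.
No size-1 selection achieves below 26.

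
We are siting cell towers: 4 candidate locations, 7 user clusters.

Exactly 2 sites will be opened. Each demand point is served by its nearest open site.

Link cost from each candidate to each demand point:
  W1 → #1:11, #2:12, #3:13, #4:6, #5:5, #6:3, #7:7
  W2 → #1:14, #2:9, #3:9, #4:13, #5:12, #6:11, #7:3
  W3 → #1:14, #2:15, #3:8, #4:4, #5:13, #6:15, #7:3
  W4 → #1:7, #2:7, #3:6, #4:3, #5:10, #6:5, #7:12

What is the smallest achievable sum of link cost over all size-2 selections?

Open {W1, W4}.
  #1→W4 7, #2→W4 7, #3→W4 6, #4→W4 3, #5→W1 5, #6→W1 3, #7→W1 7  ⇒ total 38.
Compare {W2, W4}: total 41.
Compare {W3, W4}: total 41.
No size-2 selection does better; minimum is 38.

38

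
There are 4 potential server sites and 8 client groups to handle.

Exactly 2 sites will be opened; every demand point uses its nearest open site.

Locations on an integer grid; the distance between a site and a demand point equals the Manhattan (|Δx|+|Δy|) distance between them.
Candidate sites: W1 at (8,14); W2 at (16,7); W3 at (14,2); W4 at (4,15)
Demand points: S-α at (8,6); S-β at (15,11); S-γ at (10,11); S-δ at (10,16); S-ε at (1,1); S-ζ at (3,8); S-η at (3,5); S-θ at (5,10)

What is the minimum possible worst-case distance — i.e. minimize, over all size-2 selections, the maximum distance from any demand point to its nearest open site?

Open {W1, W3}.
  Farthest demand point is S-ε at distance 14 (to W3); all others are ≤ 14.
With {W3, W4} the worst case is 14.
With {W2, W3} the worst case is 15.
No size-2 selection achieves below 14.

14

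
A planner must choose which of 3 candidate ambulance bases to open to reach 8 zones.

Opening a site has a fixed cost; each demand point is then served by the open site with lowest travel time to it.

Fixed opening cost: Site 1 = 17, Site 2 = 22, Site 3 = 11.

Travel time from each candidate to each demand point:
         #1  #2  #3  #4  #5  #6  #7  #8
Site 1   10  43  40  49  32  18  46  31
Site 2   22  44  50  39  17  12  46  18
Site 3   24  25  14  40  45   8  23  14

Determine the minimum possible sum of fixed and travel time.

194

Open {Site 1, Site 3}: assign each demand point to its cheapest open site.
  #1→Site 1 10, #2→Site 3 25, #3→Site 3 14, #4→Site 3 40, #5→Site 1 32, #6→Site 3 8, #7→Site 3 23, #8→Site 3 14
  travel time 166, fixed 28 → total 194.
Compare {Site 2, Site 3}: travel time 162 + fixed 33 = 195.
Compare {Site 1, Site 2, Site 3}: travel time 150 + fixed 50 = 200.
Compare {Site 3}: travel time 193 + fixed 11 = 204.
All other subsets cost ≥ 195. Minimum total cost: 194.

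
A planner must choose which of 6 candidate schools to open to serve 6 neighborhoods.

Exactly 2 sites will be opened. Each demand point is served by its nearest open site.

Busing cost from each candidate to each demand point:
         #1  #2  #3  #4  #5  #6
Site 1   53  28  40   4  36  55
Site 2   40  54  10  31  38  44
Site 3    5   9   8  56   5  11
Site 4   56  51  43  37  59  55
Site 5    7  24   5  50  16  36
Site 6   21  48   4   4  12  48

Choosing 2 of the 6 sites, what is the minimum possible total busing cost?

Open {Site 3, Site 6}.
  #1→Site 3 5, #2→Site 3 9, #3→Site 6 4, #4→Site 6 4, #5→Site 3 5, #6→Site 3 11  ⇒ total 38.
Compare {Site 1, Site 3}: total 42.
Compare {Site 2, Site 3}: total 69.
No size-2 selection does better; minimum is 38.

38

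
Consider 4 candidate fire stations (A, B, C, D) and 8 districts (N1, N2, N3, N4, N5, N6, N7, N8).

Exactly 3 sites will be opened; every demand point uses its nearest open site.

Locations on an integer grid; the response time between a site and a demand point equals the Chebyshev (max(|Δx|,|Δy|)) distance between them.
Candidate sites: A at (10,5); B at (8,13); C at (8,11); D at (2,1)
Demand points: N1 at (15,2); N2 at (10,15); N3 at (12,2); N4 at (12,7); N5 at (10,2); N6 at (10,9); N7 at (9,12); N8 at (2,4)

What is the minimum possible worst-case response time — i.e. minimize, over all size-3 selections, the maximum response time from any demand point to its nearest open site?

Open {A, B, D}.
  Farthest demand point is N1 at response time 5 (to A); all others are ≤ 5.
With {A, C, D} the worst case is 5.
With {A, B, C} the worst case is 7.
No size-3 selection achieves below 5.

5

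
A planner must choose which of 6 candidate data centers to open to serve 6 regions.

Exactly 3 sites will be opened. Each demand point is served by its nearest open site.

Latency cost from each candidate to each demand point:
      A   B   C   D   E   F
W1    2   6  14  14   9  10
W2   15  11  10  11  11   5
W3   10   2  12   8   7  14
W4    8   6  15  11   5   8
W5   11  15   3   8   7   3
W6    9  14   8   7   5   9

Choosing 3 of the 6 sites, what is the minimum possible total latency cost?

Open {W1, W3, W5}.
  A→W1 2, B→W3 2, C→W5 3, D→W3 8, E→W3 7, F→W5 3  ⇒ total 25.
Compare {W1, W5, W6}: total 26.
Compare {W1, W4, W5}: total 27.
No size-3 selection does better; minimum is 25.

25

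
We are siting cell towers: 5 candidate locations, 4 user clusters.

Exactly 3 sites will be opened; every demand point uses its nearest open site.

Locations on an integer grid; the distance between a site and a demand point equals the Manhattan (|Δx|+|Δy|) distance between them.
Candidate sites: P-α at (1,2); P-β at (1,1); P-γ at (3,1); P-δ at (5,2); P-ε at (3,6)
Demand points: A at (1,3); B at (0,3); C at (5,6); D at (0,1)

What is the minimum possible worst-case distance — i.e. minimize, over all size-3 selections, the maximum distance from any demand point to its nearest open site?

2

Open {P-α, P-β, P-ε}.
  Farthest demand point is B at distance 2 (to P-α); all others are ≤ 2.
With {P-α, P-γ, P-ε} the worst case is 2.
With {P-α, P-δ, P-ε} the worst case is 2.
No size-3 selection achieves below 2.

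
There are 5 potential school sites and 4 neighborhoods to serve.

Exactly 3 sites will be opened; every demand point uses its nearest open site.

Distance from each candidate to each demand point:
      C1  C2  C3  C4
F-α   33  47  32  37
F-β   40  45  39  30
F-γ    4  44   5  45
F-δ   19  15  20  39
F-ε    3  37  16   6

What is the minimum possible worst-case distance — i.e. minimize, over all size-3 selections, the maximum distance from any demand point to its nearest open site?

Open {F-γ, F-δ, F-ε}.
  Farthest demand point is C2 at distance 15 (to F-δ); all others are ≤ 15.
With {F-α, F-δ, F-ε} the worst case is 16.
With {F-β, F-δ, F-ε} the worst case is 16.
No size-3 selection achieves below 15.

15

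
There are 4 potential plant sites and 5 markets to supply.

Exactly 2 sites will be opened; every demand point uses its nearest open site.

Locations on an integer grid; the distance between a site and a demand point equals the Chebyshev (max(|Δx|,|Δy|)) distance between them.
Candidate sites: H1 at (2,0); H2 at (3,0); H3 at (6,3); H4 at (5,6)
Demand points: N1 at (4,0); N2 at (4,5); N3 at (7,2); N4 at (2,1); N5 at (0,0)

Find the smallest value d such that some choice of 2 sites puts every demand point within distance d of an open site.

2

Open {H1, H3}.
  Farthest demand point is N1 at distance 2 (to H1); all others are ≤ 2.
With {H2, H3} the worst case is 3.
With {H1, H4} the worst case is 4.
No size-2 selection achieves below 2.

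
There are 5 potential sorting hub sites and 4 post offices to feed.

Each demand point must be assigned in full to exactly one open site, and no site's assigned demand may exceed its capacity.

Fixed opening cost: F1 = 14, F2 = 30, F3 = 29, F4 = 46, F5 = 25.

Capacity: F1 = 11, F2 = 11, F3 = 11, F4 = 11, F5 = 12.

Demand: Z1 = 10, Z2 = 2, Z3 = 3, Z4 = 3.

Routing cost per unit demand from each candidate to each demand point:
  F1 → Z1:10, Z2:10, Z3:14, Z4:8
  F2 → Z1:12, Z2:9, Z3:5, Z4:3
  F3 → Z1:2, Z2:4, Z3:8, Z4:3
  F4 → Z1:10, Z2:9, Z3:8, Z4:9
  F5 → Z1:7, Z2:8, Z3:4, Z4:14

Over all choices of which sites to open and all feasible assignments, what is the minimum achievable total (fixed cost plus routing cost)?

Open {F2, F3}; cheapest assignment that respects the capacities:
  F2 (cap 11, load 8): Z2, Z3, Z4 — cost 2×9 + 3×5 + 3×3 = 42
  F3 (cap 11, load 10): Z1 — cost 10×2 = 20
  Shipping 62, fixed 59 → total 121.
  Any other capacity-feasible assignment to {F2, F3} ships for at least 62.
Compare {F1, F2, F3}: its best feasible assignment gives total 135.
Compare {F1, F3, F5}: its best feasible assignment gives total 140.
Every other set of open sites that can feasibly serve all demand totals ≥ 135 even under its best assignment. Minimum: 121.

121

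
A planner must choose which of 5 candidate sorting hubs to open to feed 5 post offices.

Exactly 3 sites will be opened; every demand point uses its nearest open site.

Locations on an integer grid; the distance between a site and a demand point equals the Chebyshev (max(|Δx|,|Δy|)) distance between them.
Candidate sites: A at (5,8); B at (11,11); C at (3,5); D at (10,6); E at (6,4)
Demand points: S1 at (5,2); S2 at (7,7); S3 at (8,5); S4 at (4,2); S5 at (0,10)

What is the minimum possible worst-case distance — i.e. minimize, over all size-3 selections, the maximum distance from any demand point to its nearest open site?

Open {A, B, C}.
  Farthest demand point is S5 at distance 5 (to A); all others are ≤ 5.
With {A, B, E} the worst case is 5.
With {A, C, D} the worst case is 5.
No size-3 selection achieves below 5.

5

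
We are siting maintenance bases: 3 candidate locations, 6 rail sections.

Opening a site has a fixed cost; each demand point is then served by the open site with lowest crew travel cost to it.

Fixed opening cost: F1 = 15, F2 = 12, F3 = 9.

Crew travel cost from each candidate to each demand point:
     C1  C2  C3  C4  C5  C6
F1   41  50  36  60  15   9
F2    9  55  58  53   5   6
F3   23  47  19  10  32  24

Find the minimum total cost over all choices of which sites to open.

Open {F2, F3}: assign each demand point to its cheapest open site.
  C1→F2 9, C2→F3 47, C3→F3 19, C4→F3 10, C5→F2 5, C6→F2 6
  crew travel cost 96, fixed 21 → total 117.
Compare {F1, F2, F3}: crew travel cost 96 + fixed 36 = 132.
Compare {F1, F3}: crew travel cost 123 + fixed 24 = 147.
Compare {F3}: crew travel cost 155 + fixed 9 = 164.
All other subsets cost ≥ 132. Minimum total cost: 117.

117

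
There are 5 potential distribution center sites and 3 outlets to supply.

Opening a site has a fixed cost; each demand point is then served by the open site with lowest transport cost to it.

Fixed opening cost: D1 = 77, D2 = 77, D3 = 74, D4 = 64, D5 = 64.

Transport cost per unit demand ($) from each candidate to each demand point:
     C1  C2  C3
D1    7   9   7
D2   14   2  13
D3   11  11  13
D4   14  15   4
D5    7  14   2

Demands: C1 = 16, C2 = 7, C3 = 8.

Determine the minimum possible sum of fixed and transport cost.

283

Open {D2, D5}: assign each demand point to its cheapest open site.
  C1→D5 16×7=112, C2→D2 7×2=14, C3→D5 8×2=16
  transport cost 142, fixed 141 → total 283.
Compare {D5}: transport cost 226 + fixed 64 = 290.
Compare {D1}: transport cost 231 + fixed 77 = 308.
Compare {D1, D5}: transport cost 191 + fixed 141 = 332.
All other subsets cost ≥ 290. Minimum total cost: 283.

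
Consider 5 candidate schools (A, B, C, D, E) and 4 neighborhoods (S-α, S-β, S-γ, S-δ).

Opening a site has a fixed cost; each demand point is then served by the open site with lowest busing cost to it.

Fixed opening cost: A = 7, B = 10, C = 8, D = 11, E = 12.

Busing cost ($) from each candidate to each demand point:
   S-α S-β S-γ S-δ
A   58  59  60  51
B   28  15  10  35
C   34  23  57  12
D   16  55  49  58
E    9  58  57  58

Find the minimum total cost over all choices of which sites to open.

Open {B, C, E}: assign each demand point to its cheapest open site.
  S-α→E 9, S-β→B 15, S-γ→B 10, S-δ→C 12
  busing cost 46, fixed 30 → total 76.
Compare {B, C, D}: busing cost 53 + fixed 29 = 82.
Compare {B, C}: busing cost 65 + fixed 18 = 83.
Compare {A, B, C, E}: busing cost 46 + fixed 37 = 83.
All other subsets cost ≥ 82. Minimum total cost: 76.

76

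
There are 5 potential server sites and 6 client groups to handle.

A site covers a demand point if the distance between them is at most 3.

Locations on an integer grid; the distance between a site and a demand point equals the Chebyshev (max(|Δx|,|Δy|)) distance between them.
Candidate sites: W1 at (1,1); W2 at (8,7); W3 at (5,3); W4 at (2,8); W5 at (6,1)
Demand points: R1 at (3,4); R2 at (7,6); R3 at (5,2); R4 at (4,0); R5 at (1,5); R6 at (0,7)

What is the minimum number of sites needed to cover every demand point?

2

Coverage sets (demand points within 3 of each site):
  W1: {R1, R4}
  W2: {R2}
  W3: {R1, R2, R3, R4}
  W4: {R5, R6}
  W5: {R1, R3, R4}
No single site covers all 6 demand points.
But {W3, W4} covers everything, so the minimum is 2.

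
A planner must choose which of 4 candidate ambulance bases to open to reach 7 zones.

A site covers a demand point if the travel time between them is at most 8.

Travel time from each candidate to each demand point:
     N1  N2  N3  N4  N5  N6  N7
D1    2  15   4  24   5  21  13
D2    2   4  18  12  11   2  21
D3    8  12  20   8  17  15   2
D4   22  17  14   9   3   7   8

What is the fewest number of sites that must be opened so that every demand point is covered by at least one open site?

3

Coverage sets (demand points within 8 of each site):
  D1: {N1, N3, N5}
  D2: {N1, N2, N6}
  D3: {N1, N4, N7}
  D4: {N5, N6, N7}
No 2 sites suffice: every size-2 union leaves at least one demand point uncovered.
But {D1, D2, D3} covers everything, so the minimum is 3.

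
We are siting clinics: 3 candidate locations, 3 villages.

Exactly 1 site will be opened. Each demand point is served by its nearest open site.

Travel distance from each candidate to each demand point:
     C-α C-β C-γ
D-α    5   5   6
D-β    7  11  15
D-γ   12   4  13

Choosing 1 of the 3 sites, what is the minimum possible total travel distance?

16

Open {D-α}.
  C-α→D-α 5, C-β→D-α 5, C-γ→D-α 6  ⇒ total 16.
Compare {D-γ}: total 29.
Compare {D-β}: total 33.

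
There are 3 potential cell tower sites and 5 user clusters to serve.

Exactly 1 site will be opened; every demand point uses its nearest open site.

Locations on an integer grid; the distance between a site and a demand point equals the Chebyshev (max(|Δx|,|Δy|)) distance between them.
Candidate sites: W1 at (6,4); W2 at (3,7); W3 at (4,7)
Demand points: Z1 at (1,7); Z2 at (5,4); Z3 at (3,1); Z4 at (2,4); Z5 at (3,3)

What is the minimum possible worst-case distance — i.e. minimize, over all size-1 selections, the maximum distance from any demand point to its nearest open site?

Open {W1}.
  Farthest demand point is Z1 at distance 5 (to W1); all others are ≤ 5.
With {W2} the worst case is 6.
With {W3} the worst case is 6.
No size-1 selection achieves below 5.

5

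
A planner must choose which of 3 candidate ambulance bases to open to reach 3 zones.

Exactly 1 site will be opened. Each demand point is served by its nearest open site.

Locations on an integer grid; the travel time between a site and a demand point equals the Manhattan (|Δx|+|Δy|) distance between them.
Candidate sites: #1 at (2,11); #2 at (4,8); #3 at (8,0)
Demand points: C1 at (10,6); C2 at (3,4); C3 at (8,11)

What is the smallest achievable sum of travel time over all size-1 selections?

Open {#2}.
  C1→#2 8, C2→#2 5, C3→#2 7  ⇒ total 20.
Compare {#1}: total 27.
Compare {#3}: total 28.

20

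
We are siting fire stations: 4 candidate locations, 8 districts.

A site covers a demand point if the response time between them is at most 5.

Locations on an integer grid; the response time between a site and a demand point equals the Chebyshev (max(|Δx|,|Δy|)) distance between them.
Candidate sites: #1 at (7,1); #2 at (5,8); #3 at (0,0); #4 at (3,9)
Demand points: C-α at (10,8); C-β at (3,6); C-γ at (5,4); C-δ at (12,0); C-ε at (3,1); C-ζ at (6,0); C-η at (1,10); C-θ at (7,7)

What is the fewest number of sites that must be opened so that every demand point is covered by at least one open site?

Coverage sets (demand points within 5 of each site):
  #1: {C-β, C-γ, C-δ, C-ε, C-ζ}
  #2: {C-α, C-β, C-γ, C-η, C-θ}
  #3: {C-γ, C-ε}
  #4: {C-β, C-γ, C-η, C-θ}
No single site covers all 8 demand points.
But {#1, #2} covers everything, so the minimum is 2.

2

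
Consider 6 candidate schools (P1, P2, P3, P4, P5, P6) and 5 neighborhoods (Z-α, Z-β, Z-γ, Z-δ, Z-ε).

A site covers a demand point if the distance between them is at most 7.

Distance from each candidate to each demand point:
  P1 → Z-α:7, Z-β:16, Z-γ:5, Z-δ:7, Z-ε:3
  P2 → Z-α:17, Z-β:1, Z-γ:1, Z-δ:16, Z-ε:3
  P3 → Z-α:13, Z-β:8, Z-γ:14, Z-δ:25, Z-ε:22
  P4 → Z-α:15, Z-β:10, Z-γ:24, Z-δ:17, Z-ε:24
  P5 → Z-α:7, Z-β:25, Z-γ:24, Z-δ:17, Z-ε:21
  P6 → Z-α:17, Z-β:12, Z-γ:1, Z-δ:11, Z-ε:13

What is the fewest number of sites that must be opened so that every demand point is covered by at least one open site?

2

Coverage sets (demand points within 7 of each site):
  P1: {Z-α, Z-γ, Z-δ, Z-ε}
  P2: {Z-β, Z-γ, Z-ε}
  P3: {}
  P4: {}
  P5: {Z-α}
  P6: {Z-γ}
No single site covers all 5 demand points.
But {P1, P2} covers everything, so the minimum is 2.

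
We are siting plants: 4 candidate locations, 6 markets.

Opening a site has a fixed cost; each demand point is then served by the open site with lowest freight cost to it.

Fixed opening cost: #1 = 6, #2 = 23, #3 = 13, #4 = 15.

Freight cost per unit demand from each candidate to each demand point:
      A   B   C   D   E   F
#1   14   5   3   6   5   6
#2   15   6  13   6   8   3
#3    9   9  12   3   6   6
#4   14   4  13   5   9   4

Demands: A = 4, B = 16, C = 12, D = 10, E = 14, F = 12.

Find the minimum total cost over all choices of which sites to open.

Open {#1, #3, #4}: assign each demand point to its cheapest open site.
  A→#3 4×9=36, B→#4 16×4=64, C→#1 12×3=36, D→#3 10×3=30, E→#1 14×5=70, F→#4 12×4=48
  freight cost 284, fixed 34 → total 318.
Compare {#1, #2, #3, #4}: freight cost 272 + fixed 57 = 329.
Compare {#1, #2, #3}: freight cost 288 + fixed 42 = 330.
Compare {#1, #3}: freight cost 324 + fixed 19 = 343.
All other subsets cost ≥ 329. Minimum total cost: 318.

318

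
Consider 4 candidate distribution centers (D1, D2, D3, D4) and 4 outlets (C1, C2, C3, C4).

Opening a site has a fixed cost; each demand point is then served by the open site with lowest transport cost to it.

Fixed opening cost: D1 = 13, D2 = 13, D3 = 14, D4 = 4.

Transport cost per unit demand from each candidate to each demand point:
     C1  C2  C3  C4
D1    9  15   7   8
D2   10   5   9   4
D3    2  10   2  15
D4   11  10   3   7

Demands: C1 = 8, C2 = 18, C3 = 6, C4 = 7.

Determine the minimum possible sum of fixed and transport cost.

173

Open {D2, D3}: assign each demand point to its cheapest open site.
  C1→D3 8×2=16, C2→D2 18×5=90, C3→D3 6×2=12, C4→D2 7×4=28
  transport cost 146, fixed 27 → total 173.
Compare {D2, D3, D4}: transport cost 146 + fixed 31 = 177.
Compare {D1, D2, D3}: transport cost 146 + fixed 40 = 186.
Compare {D1, D2, D3, D4}: transport cost 146 + fixed 44 = 190.
All other subsets cost ≥ 177. Minimum total cost: 173.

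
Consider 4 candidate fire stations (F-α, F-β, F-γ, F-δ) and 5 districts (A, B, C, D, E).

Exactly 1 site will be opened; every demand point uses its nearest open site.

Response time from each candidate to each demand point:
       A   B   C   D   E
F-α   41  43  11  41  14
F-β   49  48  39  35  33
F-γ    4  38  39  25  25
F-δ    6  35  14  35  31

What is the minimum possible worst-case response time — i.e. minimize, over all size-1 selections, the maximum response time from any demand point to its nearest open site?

Open {F-δ}.
  Farthest demand point is B at response time 35 (to F-δ); all others are ≤ 35.
With {F-γ} the worst case is 39.
With {F-α} the worst case is 43.
No size-1 selection achieves below 35.

35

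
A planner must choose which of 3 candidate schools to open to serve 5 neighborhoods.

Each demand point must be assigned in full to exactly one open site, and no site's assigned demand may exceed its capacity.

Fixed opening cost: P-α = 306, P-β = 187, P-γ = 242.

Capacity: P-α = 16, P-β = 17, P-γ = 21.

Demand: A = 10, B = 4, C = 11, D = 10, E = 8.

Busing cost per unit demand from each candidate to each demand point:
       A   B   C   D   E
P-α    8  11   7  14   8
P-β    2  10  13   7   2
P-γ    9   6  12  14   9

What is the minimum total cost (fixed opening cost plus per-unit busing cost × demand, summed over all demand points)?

1084

Open {P-α, P-β, P-γ}; cheapest assignment that respects the capacities:
  P-α (cap 16, load 11): C — cost 11×7 = 77
  P-β (cap 17, load 14): A, B — cost 10×2 + 4×10 = 60
  P-γ (cap 21, load 18): D, E — cost 10×14 + 8×9 = 212
  Shipping 349, fixed 735 → total 1084.
  Any other capacity-feasible assignment to {P-α, P-β, P-γ} ships for at least 349.
Total demand is 43 and no other set of sites has combined capacity ≥ 43, so {P-α, P-β, P-γ} is the only feasible choice of open sites. Minimum: 1084.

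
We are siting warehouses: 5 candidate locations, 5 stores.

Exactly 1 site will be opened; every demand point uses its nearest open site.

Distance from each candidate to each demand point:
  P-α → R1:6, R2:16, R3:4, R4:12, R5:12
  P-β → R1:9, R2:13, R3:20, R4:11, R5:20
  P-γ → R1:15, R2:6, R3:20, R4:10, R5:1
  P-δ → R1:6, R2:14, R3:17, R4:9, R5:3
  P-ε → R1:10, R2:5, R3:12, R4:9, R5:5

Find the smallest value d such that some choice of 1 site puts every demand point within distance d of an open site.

12

Open {P-ε}.
  Farthest demand point is R3 at distance 12 (to P-ε); all others are ≤ 12.
With {P-α} the worst case is 16.
With {P-δ} the worst case is 17.
No size-1 selection achieves below 12.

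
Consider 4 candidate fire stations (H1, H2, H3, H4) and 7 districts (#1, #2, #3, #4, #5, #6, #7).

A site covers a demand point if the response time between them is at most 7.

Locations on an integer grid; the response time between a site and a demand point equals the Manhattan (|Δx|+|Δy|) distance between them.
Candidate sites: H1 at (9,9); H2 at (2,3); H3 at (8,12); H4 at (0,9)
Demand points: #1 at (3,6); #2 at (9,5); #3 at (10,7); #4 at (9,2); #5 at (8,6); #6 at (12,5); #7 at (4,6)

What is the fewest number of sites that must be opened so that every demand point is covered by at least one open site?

2

Coverage sets (demand points within 7 of each site):
  H1: {#2, #3, #4, #5, #6}
  H2: {#1, #7}
  H3: {#3, #5}
  H4: {#1, #7}
No single site covers all 7 demand points.
But {H1, H2} covers everything, so the minimum is 2.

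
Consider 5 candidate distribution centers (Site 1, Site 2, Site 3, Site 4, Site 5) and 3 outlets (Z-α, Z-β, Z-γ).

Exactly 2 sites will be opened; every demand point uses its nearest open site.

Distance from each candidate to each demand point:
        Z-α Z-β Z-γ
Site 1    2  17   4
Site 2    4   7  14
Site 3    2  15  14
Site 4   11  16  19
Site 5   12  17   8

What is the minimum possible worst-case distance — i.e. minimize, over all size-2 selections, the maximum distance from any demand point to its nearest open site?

Open {Site 1, Site 2}.
  Farthest demand point is Z-β at distance 7 (to Site 2); all others are ≤ 7.
With {Site 2, Site 5} the worst case is 8.
With {Site 2, Site 3} the worst case is 14.
No size-2 selection achieves below 7.

7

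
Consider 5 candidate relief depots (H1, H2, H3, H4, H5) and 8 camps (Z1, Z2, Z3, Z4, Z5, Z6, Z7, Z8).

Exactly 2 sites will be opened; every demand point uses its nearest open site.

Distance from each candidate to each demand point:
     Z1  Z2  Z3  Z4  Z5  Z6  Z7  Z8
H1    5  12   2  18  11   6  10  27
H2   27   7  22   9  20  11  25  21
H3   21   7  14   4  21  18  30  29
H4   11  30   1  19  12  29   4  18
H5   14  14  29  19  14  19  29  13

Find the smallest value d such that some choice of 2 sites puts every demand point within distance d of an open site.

18

Open {H1, H4}.
  Farthest demand point is Z4 at distance 18 (to H1); all others are ≤ 18.
With {H1, H5} the worst case is 18.
With {H2, H4} the worst case is 18.
No size-2 selection achieves below 18.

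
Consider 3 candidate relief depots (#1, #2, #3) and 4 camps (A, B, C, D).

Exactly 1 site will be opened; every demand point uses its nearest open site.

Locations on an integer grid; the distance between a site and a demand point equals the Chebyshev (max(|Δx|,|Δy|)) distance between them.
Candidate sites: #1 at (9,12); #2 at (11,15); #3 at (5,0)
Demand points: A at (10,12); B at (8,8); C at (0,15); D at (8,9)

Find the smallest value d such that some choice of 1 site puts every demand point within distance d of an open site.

9

Open {#1}.
  Farthest demand point is C at distance 9 (to #1); all others are ≤ 9.
With {#2} the worst case is 11.
With {#3} the worst case is 15.
No size-1 selection achieves below 9.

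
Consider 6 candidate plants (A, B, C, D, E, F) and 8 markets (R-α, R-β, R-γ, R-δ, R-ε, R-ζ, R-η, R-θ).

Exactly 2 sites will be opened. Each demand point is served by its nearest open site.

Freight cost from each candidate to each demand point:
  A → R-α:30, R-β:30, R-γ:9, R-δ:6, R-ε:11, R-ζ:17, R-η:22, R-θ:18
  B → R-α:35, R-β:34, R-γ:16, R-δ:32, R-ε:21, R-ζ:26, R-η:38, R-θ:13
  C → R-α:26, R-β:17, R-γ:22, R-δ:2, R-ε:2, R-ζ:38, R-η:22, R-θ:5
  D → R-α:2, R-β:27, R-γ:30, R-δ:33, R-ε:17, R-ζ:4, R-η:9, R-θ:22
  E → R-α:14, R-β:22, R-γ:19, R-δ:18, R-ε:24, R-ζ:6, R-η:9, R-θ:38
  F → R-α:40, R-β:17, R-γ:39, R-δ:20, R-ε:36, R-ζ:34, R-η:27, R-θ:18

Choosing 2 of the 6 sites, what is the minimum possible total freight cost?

63

Open {C, D}.
  R-α→D 2, R-β→C 17, R-γ→C 22, R-δ→C 2, R-ε→C 2, R-ζ→D 4, R-η→D 9, R-θ→C 5  ⇒ total 63.
Compare {C, E}: total 74.
Compare {A, D}: total 86.
No size-2 selection does better; minimum is 63.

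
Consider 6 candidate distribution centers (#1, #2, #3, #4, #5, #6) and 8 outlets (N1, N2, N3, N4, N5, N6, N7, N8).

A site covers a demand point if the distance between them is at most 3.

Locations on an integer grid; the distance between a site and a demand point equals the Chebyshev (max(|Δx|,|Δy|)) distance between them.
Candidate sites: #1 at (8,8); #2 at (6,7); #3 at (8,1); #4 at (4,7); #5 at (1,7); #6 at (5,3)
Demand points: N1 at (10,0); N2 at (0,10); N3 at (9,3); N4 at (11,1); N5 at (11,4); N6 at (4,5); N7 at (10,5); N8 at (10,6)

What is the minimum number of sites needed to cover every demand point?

3

Coverage sets (demand points within 3 of each site):
  #1: {N7, N8}
  #2: {N6}
  #3: {N1, N3, N4, N5}
  #4: {N6}
  #5: {N2, N6}
  #6: {N6}
No 2 sites suffice: every size-2 union leaves at least one demand point uncovered.
But {#1, #3, #5} covers everything, so the minimum is 3.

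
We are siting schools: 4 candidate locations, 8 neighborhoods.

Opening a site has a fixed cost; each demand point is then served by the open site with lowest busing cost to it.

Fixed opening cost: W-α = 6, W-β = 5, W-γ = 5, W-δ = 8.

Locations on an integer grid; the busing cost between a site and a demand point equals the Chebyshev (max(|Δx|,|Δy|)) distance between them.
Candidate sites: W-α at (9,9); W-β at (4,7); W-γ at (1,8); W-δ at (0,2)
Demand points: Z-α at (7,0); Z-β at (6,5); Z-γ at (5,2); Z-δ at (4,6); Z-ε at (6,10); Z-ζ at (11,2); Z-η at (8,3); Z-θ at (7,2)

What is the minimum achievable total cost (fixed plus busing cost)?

39

Open {W-β}: assign each demand point to its cheapest open site.
  Z-α→W-β 7, Z-β→W-β 2, Z-γ→W-β 5, Z-δ→W-β 1, Z-ε→W-β 3, Z-ζ→W-β 7, Z-η→W-β 4, Z-θ→W-β 5
  busing cost 34, fixed 5 → total 39.
Compare {W-β, W-γ}: busing cost 34 + fixed 10 = 44.
Compare {W-α, W-β}: busing cost 34 + fixed 11 = 45.
Compare {W-β, W-δ}: busing cost 34 + fixed 13 = 47.
All other subsets cost ≥ 44. Minimum total cost: 39.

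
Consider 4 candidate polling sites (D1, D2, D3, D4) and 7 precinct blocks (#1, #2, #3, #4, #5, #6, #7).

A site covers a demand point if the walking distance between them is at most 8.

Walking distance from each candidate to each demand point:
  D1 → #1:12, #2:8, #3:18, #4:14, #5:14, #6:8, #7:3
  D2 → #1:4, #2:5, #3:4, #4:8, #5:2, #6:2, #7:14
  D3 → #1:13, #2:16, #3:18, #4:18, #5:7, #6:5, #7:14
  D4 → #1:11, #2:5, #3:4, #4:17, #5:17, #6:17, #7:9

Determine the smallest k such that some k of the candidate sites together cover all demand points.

Coverage sets (demand points within 8 of each site):
  D1: {#2, #6, #7}
  D2: {#1, #2, #3, #4, #5, #6}
  D3: {#5, #6}
  D4: {#2, #3}
No single site covers all 7 demand points.
But {D1, D2} covers everything, so the minimum is 2.

2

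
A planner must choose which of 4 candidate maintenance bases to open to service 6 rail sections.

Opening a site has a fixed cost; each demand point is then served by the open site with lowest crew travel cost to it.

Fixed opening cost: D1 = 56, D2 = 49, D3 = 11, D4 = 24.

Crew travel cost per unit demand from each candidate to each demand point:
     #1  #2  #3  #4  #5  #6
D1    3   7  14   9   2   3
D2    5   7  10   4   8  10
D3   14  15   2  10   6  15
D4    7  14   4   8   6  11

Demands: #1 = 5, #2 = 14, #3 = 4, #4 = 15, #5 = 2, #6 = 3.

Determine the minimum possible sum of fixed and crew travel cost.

Open {D2, D3}: assign each demand point to its cheapest open site.
  #1→D2 5×5=25, #2→D2 14×7=98, #3→D3 4×2=8, #4→D2 15×4=60, #5→D3 2×6=12, #6→D2 3×10=30
  crew travel cost 233, fixed 60 → total 293.
Compare {D1, D2, D3}: crew travel cost 194 + fixed 116 = 310.
Compare {D2, D4}: crew travel cost 241 + fixed 73 = 314.
Compare {D2, D3, D4}: crew travel cost 233 + fixed 84 = 317.
All other subsets cost ≥ 310. Minimum total cost: 293.

293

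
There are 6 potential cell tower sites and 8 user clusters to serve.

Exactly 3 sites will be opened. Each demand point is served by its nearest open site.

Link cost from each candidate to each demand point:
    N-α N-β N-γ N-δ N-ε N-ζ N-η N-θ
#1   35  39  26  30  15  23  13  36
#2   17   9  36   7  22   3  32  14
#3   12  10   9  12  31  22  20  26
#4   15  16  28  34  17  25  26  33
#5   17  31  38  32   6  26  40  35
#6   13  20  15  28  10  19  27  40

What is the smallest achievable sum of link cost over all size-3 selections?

80

Open {#2, #3, #5}.
  N-α→#3 12, N-β→#2 9, N-γ→#3 9, N-δ→#2 7, N-ε→#5 6, N-ζ→#2 3, N-η→#3 20, N-θ→#2 14  ⇒ total 80.
Compare {#1, #2, #3}: total 82.
Compare {#1, #2, #6}: total 84.
No size-3 selection does better; minimum is 80.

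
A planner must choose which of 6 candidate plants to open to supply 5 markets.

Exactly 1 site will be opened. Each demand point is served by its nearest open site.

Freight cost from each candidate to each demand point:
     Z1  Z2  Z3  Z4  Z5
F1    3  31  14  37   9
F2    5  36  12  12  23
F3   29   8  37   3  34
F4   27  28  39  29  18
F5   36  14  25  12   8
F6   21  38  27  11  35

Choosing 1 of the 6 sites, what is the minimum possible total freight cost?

88

Open {F2}.
  Z1→F2 5, Z2→F2 36, Z3→F2 12, Z4→F2 12, Z5→F2 23  ⇒ total 88.
Compare {F1}: total 94.
Compare {F5}: total 95.
No size-1 selection does better; minimum is 88.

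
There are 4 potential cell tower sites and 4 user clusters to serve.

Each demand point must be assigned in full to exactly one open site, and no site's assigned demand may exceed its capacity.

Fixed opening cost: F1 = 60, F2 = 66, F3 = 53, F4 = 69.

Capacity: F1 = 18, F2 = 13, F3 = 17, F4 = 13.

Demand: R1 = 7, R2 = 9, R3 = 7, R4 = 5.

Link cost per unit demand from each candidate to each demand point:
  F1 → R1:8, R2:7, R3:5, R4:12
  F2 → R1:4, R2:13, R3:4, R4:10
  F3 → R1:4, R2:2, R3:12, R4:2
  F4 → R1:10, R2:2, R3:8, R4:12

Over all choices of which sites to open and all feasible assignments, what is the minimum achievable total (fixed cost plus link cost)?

Open {F1, F3}; cheapest assignment that respects the capacities:
  F1 (cap 18, load 14): R1, R3 — cost 7×8 + 7×5 = 91
  F3 (cap 17, load 14): R2, R4 — cost 9×2 + 5×2 = 28
  Shipping 119, fixed 113 → total 232.
  Any other capacity-feasible assignment to {F1, F3} ships for at least 119.
Compare {F2, F3}: its best feasible assignment gives total 243.
Compare {F1, F2, F3}: its best feasible assignment gives total 270.
Every other set of open sites that can feasibly serve all demand totals ≥ 243 even under its best assignment. Minimum: 232.

232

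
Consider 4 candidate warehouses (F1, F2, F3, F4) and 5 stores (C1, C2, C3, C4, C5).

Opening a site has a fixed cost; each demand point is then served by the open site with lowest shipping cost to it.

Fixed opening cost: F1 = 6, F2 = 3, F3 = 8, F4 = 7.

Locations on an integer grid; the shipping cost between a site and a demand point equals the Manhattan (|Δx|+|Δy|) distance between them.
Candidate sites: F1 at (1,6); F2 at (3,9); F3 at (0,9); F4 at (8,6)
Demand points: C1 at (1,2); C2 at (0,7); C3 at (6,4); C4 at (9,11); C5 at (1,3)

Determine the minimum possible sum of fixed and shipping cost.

Open {F1, F4}: assign each demand point to its cheapest open site.
  C1→F1 4, C2→F1 2, C3→F4 4, C4→F4 6, C5→F1 3
  shipping cost 19, fixed 13 → total 32.
Compare {F1, F2}: shipping cost 24 + fixed 9 = 33.
Compare {F1}: shipping cost 29 + fixed 6 = 35.
Compare {F1, F2, F4}: shipping cost 19 + fixed 16 = 35.
All other subsets cost ≥ 33. Minimum total cost: 32.

32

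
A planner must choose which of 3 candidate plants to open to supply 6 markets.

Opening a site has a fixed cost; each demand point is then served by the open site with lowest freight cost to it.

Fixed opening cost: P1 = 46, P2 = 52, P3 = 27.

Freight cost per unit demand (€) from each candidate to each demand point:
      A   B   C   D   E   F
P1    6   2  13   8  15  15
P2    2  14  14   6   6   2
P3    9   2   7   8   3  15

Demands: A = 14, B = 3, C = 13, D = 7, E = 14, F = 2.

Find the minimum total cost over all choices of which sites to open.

Open {P2, P3}: assign each demand point to its cheapest open site.
  A→P2 14×2=28, B→P3 3×2=6, C→P3 13×7=91, D→P2 7×6=42, E→P3 14×3=42, F→P2 2×2=4
  freight cost 213, fixed 79 → total 292.
Compare {P1, P2, P3}: freight cost 213 + fixed 125 = 338.
Compare {P3}: freight cost 351 + fixed 27 = 378.
Compare {P1, P3}: freight cost 309 + fixed 73 = 382.
All other subsets cost ≥ 338. Minimum total cost: 292.

292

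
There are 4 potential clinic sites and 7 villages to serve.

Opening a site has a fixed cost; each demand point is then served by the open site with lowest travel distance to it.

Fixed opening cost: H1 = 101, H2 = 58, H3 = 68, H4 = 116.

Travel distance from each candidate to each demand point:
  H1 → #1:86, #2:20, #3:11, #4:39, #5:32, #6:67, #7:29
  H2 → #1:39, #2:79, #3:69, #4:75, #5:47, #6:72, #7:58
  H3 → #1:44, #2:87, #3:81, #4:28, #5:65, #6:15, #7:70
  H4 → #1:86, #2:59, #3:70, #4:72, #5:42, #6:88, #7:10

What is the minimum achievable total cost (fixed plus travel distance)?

Open {H1, H3}: assign each demand point to its cheapest open site.
  #1→H3 44, #2→H1 20, #3→H1 11, #4→H3 28, #5→H1 32, #6→H3 15, #7→H1 29
  travel distance 179, fixed 169 → total 348.
Compare {H1}: travel distance 284 + fixed 101 = 385.
Compare {H1, H2}: travel distance 237 + fixed 159 = 396.
Compare {H1, H2, H3}: travel distance 174 + fixed 227 = 401.
All other subsets cost ≥ 385. Minimum total cost: 348.

348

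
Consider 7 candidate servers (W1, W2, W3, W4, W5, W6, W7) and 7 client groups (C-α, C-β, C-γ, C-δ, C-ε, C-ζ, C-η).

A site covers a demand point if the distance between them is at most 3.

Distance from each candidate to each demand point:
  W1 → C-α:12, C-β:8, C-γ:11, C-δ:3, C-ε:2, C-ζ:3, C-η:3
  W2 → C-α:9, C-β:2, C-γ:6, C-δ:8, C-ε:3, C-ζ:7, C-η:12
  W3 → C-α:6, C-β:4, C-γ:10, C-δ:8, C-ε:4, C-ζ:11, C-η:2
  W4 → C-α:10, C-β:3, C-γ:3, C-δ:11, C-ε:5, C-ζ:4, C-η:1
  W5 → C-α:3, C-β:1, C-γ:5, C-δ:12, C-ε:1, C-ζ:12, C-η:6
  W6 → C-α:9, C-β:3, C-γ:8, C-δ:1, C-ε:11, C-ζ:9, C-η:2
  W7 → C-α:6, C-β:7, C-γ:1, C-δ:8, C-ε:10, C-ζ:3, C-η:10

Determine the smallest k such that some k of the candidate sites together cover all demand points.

Coverage sets (demand points within 3 of each site):
  W1: {C-δ, C-ε, C-ζ, C-η}
  W2: {C-β, C-ε}
  W3: {C-η}
  W4: {C-β, C-γ, C-η}
  W5: {C-α, C-β, C-ε}
  W6: {C-β, C-δ, C-η}
  W7: {C-γ, C-ζ}
No 2 sites suffice: every size-2 union leaves at least one demand point uncovered.
But {W1, W4, W5} covers everything, so the minimum is 3.

3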